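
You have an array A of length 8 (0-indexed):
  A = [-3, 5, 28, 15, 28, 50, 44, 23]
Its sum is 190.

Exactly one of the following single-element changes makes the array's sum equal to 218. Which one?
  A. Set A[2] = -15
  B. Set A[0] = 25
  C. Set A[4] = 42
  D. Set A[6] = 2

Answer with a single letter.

Answer: B

Derivation:
Option A: A[2] 28->-15, delta=-43, new_sum=190+(-43)=147
Option B: A[0] -3->25, delta=28, new_sum=190+(28)=218 <-- matches target
Option C: A[4] 28->42, delta=14, new_sum=190+(14)=204
Option D: A[6] 44->2, delta=-42, new_sum=190+(-42)=148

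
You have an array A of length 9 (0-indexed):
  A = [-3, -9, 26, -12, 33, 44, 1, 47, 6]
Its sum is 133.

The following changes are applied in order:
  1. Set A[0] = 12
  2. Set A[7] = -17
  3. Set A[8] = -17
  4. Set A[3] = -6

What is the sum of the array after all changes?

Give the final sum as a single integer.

Initial sum: 133
Change 1: A[0] -3 -> 12, delta = 15, sum = 148
Change 2: A[7] 47 -> -17, delta = -64, sum = 84
Change 3: A[8] 6 -> -17, delta = -23, sum = 61
Change 4: A[3] -12 -> -6, delta = 6, sum = 67

Answer: 67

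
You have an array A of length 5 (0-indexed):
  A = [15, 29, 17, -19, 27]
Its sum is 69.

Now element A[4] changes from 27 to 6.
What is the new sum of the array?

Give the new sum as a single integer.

Old value at index 4: 27
New value at index 4: 6
Delta = 6 - 27 = -21
New sum = old_sum + delta = 69 + (-21) = 48

Answer: 48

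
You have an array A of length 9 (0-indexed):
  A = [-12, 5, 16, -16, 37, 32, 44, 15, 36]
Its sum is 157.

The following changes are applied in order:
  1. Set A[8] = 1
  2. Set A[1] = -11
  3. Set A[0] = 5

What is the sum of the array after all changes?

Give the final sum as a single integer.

Answer: 123

Derivation:
Initial sum: 157
Change 1: A[8] 36 -> 1, delta = -35, sum = 122
Change 2: A[1] 5 -> -11, delta = -16, sum = 106
Change 3: A[0] -12 -> 5, delta = 17, sum = 123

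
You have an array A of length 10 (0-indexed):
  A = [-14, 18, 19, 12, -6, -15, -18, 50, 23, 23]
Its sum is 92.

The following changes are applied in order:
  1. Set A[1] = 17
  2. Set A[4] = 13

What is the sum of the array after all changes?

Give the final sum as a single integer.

Initial sum: 92
Change 1: A[1] 18 -> 17, delta = -1, sum = 91
Change 2: A[4] -6 -> 13, delta = 19, sum = 110

Answer: 110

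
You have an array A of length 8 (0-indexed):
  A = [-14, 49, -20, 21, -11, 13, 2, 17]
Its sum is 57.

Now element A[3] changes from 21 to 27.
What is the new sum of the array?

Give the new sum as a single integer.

Old value at index 3: 21
New value at index 3: 27
Delta = 27 - 21 = 6
New sum = old_sum + delta = 57 + (6) = 63

Answer: 63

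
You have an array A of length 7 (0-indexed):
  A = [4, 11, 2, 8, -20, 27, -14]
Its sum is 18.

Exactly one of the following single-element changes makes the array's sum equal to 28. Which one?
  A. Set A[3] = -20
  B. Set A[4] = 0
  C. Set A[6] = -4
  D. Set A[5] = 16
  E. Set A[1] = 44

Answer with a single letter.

Answer: C

Derivation:
Option A: A[3] 8->-20, delta=-28, new_sum=18+(-28)=-10
Option B: A[4] -20->0, delta=20, new_sum=18+(20)=38
Option C: A[6] -14->-4, delta=10, new_sum=18+(10)=28 <-- matches target
Option D: A[5] 27->16, delta=-11, new_sum=18+(-11)=7
Option E: A[1] 11->44, delta=33, new_sum=18+(33)=51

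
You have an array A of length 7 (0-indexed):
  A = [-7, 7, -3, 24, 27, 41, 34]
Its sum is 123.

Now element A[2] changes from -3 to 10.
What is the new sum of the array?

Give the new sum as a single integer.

Answer: 136

Derivation:
Old value at index 2: -3
New value at index 2: 10
Delta = 10 - -3 = 13
New sum = old_sum + delta = 123 + (13) = 136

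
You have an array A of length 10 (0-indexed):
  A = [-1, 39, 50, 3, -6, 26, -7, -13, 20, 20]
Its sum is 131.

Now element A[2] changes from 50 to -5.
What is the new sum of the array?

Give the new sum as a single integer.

Answer: 76

Derivation:
Old value at index 2: 50
New value at index 2: -5
Delta = -5 - 50 = -55
New sum = old_sum + delta = 131 + (-55) = 76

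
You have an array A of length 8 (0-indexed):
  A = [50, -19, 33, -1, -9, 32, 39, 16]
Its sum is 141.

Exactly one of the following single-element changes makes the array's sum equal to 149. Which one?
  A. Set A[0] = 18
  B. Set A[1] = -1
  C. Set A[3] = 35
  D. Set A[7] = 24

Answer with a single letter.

Answer: D

Derivation:
Option A: A[0] 50->18, delta=-32, new_sum=141+(-32)=109
Option B: A[1] -19->-1, delta=18, new_sum=141+(18)=159
Option C: A[3] -1->35, delta=36, new_sum=141+(36)=177
Option D: A[7] 16->24, delta=8, new_sum=141+(8)=149 <-- matches target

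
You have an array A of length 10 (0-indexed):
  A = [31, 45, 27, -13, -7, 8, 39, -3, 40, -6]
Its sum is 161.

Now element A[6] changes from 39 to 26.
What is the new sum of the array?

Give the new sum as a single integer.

Old value at index 6: 39
New value at index 6: 26
Delta = 26 - 39 = -13
New sum = old_sum + delta = 161 + (-13) = 148

Answer: 148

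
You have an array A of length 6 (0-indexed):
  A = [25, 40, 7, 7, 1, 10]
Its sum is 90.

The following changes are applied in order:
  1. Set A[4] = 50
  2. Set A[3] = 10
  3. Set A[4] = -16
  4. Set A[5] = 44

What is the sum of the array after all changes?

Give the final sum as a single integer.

Initial sum: 90
Change 1: A[4] 1 -> 50, delta = 49, sum = 139
Change 2: A[3] 7 -> 10, delta = 3, sum = 142
Change 3: A[4] 50 -> -16, delta = -66, sum = 76
Change 4: A[5] 10 -> 44, delta = 34, sum = 110

Answer: 110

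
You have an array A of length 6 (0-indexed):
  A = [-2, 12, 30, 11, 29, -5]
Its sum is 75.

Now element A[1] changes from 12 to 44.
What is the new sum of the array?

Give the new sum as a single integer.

Answer: 107

Derivation:
Old value at index 1: 12
New value at index 1: 44
Delta = 44 - 12 = 32
New sum = old_sum + delta = 75 + (32) = 107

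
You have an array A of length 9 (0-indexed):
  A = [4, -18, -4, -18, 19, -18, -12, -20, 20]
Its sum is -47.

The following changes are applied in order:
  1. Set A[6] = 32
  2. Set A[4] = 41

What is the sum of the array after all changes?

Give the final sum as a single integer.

Answer: 19

Derivation:
Initial sum: -47
Change 1: A[6] -12 -> 32, delta = 44, sum = -3
Change 2: A[4] 19 -> 41, delta = 22, sum = 19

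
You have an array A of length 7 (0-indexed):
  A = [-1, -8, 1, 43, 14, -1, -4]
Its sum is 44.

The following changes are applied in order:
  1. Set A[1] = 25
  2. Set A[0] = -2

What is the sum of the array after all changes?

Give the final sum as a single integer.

Answer: 76

Derivation:
Initial sum: 44
Change 1: A[1] -8 -> 25, delta = 33, sum = 77
Change 2: A[0] -1 -> -2, delta = -1, sum = 76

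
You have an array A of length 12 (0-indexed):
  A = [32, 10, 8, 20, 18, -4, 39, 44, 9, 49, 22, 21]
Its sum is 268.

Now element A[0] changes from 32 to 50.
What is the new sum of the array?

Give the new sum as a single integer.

Answer: 286

Derivation:
Old value at index 0: 32
New value at index 0: 50
Delta = 50 - 32 = 18
New sum = old_sum + delta = 268 + (18) = 286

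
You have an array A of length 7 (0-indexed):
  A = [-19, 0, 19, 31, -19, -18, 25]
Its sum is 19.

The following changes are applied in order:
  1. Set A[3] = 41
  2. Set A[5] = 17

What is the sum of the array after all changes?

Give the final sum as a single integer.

Answer: 64

Derivation:
Initial sum: 19
Change 1: A[3] 31 -> 41, delta = 10, sum = 29
Change 2: A[5] -18 -> 17, delta = 35, sum = 64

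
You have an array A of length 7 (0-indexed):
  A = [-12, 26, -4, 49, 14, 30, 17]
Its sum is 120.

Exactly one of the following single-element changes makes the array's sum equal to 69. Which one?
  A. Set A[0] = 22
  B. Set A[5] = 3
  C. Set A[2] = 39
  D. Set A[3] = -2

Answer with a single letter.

Option A: A[0] -12->22, delta=34, new_sum=120+(34)=154
Option B: A[5] 30->3, delta=-27, new_sum=120+(-27)=93
Option C: A[2] -4->39, delta=43, new_sum=120+(43)=163
Option D: A[3] 49->-2, delta=-51, new_sum=120+(-51)=69 <-- matches target

Answer: D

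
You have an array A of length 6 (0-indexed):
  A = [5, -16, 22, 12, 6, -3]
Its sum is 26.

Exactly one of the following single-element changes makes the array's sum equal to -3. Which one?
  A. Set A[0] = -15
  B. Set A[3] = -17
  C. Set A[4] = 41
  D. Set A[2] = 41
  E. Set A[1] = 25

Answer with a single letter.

Answer: B

Derivation:
Option A: A[0] 5->-15, delta=-20, new_sum=26+(-20)=6
Option B: A[3] 12->-17, delta=-29, new_sum=26+(-29)=-3 <-- matches target
Option C: A[4] 6->41, delta=35, new_sum=26+(35)=61
Option D: A[2] 22->41, delta=19, new_sum=26+(19)=45
Option E: A[1] -16->25, delta=41, new_sum=26+(41)=67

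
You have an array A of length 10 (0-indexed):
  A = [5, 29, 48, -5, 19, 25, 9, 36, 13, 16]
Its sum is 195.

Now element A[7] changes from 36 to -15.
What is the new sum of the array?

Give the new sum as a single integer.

Answer: 144

Derivation:
Old value at index 7: 36
New value at index 7: -15
Delta = -15 - 36 = -51
New sum = old_sum + delta = 195 + (-51) = 144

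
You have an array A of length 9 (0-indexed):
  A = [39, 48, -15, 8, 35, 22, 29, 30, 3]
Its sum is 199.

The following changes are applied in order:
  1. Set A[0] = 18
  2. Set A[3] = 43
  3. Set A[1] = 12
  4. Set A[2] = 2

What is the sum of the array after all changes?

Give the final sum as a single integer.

Answer: 194

Derivation:
Initial sum: 199
Change 1: A[0] 39 -> 18, delta = -21, sum = 178
Change 2: A[3] 8 -> 43, delta = 35, sum = 213
Change 3: A[1] 48 -> 12, delta = -36, sum = 177
Change 4: A[2] -15 -> 2, delta = 17, sum = 194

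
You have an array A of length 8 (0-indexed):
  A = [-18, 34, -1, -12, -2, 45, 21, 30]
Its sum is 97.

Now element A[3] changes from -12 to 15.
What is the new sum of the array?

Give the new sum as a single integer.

Old value at index 3: -12
New value at index 3: 15
Delta = 15 - -12 = 27
New sum = old_sum + delta = 97 + (27) = 124

Answer: 124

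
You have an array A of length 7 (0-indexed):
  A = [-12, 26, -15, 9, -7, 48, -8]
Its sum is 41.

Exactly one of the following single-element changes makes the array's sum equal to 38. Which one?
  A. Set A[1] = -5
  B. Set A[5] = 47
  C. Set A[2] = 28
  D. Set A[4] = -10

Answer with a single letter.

Option A: A[1] 26->-5, delta=-31, new_sum=41+(-31)=10
Option B: A[5] 48->47, delta=-1, new_sum=41+(-1)=40
Option C: A[2] -15->28, delta=43, new_sum=41+(43)=84
Option D: A[4] -7->-10, delta=-3, new_sum=41+(-3)=38 <-- matches target

Answer: D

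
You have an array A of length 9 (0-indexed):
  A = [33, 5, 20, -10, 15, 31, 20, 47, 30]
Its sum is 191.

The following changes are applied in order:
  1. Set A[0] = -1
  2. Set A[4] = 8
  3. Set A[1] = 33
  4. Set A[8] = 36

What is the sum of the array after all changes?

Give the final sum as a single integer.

Answer: 184

Derivation:
Initial sum: 191
Change 1: A[0] 33 -> -1, delta = -34, sum = 157
Change 2: A[4] 15 -> 8, delta = -7, sum = 150
Change 3: A[1] 5 -> 33, delta = 28, sum = 178
Change 4: A[8] 30 -> 36, delta = 6, sum = 184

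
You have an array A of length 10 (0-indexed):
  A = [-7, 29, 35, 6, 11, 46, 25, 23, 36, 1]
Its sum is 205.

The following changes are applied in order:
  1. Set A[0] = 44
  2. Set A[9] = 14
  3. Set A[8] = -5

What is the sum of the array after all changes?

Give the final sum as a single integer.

Initial sum: 205
Change 1: A[0] -7 -> 44, delta = 51, sum = 256
Change 2: A[9] 1 -> 14, delta = 13, sum = 269
Change 3: A[8] 36 -> -5, delta = -41, sum = 228

Answer: 228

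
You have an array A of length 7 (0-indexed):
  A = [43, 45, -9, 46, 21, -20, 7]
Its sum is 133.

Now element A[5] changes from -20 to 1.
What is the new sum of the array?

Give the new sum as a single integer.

Old value at index 5: -20
New value at index 5: 1
Delta = 1 - -20 = 21
New sum = old_sum + delta = 133 + (21) = 154

Answer: 154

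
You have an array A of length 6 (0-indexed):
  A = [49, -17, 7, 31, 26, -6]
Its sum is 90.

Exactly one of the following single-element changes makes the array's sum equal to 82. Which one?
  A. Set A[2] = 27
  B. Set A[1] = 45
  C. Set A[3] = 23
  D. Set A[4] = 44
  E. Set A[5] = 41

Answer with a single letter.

Answer: C

Derivation:
Option A: A[2] 7->27, delta=20, new_sum=90+(20)=110
Option B: A[1] -17->45, delta=62, new_sum=90+(62)=152
Option C: A[3] 31->23, delta=-8, new_sum=90+(-8)=82 <-- matches target
Option D: A[4] 26->44, delta=18, new_sum=90+(18)=108
Option E: A[5] -6->41, delta=47, new_sum=90+(47)=137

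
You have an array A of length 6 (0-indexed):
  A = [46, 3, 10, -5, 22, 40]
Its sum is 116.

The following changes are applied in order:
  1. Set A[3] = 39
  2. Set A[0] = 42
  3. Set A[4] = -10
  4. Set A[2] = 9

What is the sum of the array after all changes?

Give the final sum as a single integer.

Initial sum: 116
Change 1: A[3] -5 -> 39, delta = 44, sum = 160
Change 2: A[0] 46 -> 42, delta = -4, sum = 156
Change 3: A[4] 22 -> -10, delta = -32, sum = 124
Change 4: A[2] 10 -> 9, delta = -1, sum = 123

Answer: 123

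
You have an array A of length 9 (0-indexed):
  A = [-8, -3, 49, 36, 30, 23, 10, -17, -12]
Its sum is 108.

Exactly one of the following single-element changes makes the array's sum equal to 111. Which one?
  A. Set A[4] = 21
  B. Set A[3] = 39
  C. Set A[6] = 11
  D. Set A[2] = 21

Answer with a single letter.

Option A: A[4] 30->21, delta=-9, new_sum=108+(-9)=99
Option B: A[3] 36->39, delta=3, new_sum=108+(3)=111 <-- matches target
Option C: A[6] 10->11, delta=1, new_sum=108+(1)=109
Option D: A[2] 49->21, delta=-28, new_sum=108+(-28)=80

Answer: B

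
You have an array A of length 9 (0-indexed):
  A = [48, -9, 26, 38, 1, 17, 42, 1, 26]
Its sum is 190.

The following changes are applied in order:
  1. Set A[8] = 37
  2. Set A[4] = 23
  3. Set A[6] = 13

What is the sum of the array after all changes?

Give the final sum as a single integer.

Answer: 194

Derivation:
Initial sum: 190
Change 1: A[8] 26 -> 37, delta = 11, sum = 201
Change 2: A[4] 1 -> 23, delta = 22, sum = 223
Change 3: A[6] 42 -> 13, delta = -29, sum = 194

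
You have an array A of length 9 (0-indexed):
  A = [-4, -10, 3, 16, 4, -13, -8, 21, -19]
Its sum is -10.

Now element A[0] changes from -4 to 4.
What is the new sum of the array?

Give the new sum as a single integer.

Old value at index 0: -4
New value at index 0: 4
Delta = 4 - -4 = 8
New sum = old_sum + delta = -10 + (8) = -2

Answer: -2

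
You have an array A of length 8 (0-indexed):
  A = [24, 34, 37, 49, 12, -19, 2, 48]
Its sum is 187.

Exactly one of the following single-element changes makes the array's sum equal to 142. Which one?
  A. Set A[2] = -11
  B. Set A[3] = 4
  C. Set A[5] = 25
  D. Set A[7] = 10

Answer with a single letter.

Option A: A[2] 37->-11, delta=-48, new_sum=187+(-48)=139
Option B: A[3] 49->4, delta=-45, new_sum=187+(-45)=142 <-- matches target
Option C: A[5] -19->25, delta=44, new_sum=187+(44)=231
Option D: A[7] 48->10, delta=-38, new_sum=187+(-38)=149

Answer: B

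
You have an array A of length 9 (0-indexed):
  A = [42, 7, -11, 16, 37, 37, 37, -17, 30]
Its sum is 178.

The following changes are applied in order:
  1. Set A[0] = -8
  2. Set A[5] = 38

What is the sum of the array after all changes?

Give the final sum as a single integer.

Answer: 129

Derivation:
Initial sum: 178
Change 1: A[0] 42 -> -8, delta = -50, sum = 128
Change 2: A[5] 37 -> 38, delta = 1, sum = 129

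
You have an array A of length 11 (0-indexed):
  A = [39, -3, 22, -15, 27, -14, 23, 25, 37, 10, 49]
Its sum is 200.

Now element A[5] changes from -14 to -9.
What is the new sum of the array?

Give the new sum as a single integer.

Answer: 205

Derivation:
Old value at index 5: -14
New value at index 5: -9
Delta = -9 - -14 = 5
New sum = old_sum + delta = 200 + (5) = 205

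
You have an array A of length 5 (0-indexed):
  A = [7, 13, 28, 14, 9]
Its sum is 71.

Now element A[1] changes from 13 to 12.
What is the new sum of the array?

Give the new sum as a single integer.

Answer: 70

Derivation:
Old value at index 1: 13
New value at index 1: 12
Delta = 12 - 13 = -1
New sum = old_sum + delta = 71 + (-1) = 70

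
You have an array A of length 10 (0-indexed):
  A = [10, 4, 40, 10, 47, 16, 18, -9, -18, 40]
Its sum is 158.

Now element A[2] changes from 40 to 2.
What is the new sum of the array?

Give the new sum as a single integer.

Old value at index 2: 40
New value at index 2: 2
Delta = 2 - 40 = -38
New sum = old_sum + delta = 158 + (-38) = 120

Answer: 120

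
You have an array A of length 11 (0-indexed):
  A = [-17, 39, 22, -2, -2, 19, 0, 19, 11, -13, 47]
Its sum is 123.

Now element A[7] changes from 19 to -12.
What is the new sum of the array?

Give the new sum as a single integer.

Old value at index 7: 19
New value at index 7: -12
Delta = -12 - 19 = -31
New sum = old_sum + delta = 123 + (-31) = 92

Answer: 92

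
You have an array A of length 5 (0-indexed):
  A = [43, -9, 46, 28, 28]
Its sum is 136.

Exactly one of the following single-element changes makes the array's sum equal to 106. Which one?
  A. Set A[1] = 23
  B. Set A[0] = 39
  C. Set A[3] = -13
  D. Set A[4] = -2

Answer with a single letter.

Option A: A[1] -9->23, delta=32, new_sum=136+(32)=168
Option B: A[0] 43->39, delta=-4, new_sum=136+(-4)=132
Option C: A[3] 28->-13, delta=-41, new_sum=136+(-41)=95
Option D: A[4] 28->-2, delta=-30, new_sum=136+(-30)=106 <-- matches target

Answer: D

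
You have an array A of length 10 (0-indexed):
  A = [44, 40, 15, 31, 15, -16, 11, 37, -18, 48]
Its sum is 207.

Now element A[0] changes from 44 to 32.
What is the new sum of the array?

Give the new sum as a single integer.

Answer: 195

Derivation:
Old value at index 0: 44
New value at index 0: 32
Delta = 32 - 44 = -12
New sum = old_sum + delta = 207 + (-12) = 195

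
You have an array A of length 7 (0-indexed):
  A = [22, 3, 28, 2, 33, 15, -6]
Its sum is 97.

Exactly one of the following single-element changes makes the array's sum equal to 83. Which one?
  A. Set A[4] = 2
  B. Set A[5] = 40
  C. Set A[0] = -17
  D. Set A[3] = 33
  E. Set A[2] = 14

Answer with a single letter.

Option A: A[4] 33->2, delta=-31, new_sum=97+(-31)=66
Option B: A[5] 15->40, delta=25, new_sum=97+(25)=122
Option C: A[0] 22->-17, delta=-39, new_sum=97+(-39)=58
Option D: A[3] 2->33, delta=31, new_sum=97+(31)=128
Option E: A[2] 28->14, delta=-14, new_sum=97+(-14)=83 <-- matches target

Answer: E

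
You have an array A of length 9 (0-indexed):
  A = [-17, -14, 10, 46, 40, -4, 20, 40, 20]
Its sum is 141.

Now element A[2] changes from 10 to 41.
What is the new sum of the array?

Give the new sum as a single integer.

Answer: 172

Derivation:
Old value at index 2: 10
New value at index 2: 41
Delta = 41 - 10 = 31
New sum = old_sum + delta = 141 + (31) = 172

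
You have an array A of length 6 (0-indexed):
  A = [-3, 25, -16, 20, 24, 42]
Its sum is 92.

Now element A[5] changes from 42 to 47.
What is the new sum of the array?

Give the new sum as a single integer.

Old value at index 5: 42
New value at index 5: 47
Delta = 47 - 42 = 5
New sum = old_sum + delta = 92 + (5) = 97

Answer: 97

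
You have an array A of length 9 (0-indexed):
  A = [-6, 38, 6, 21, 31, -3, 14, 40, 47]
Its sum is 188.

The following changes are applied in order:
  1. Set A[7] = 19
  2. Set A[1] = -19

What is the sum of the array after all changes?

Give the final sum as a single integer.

Initial sum: 188
Change 1: A[7] 40 -> 19, delta = -21, sum = 167
Change 2: A[1] 38 -> -19, delta = -57, sum = 110

Answer: 110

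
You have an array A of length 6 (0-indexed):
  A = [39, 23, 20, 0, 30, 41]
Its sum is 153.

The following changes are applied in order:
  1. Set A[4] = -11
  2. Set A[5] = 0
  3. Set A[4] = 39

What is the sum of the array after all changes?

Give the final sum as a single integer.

Initial sum: 153
Change 1: A[4] 30 -> -11, delta = -41, sum = 112
Change 2: A[5] 41 -> 0, delta = -41, sum = 71
Change 3: A[4] -11 -> 39, delta = 50, sum = 121

Answer: 121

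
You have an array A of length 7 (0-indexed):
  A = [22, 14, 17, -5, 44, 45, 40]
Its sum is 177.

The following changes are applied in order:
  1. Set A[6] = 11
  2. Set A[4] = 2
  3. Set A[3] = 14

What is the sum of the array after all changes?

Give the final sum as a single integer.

Answer: 125

Derivation:
Initial sum: 177
Change 1: A[6] 40 -> 11, delta = -29, sum = 148
Change 2: A[4] 44 -> 2, delta = -42, sum = 106
Change 3: A[3] -5 -> 14, delta = 19, sum = 125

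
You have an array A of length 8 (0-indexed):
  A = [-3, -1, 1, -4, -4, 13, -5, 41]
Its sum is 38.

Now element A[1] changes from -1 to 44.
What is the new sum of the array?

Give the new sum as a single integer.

Old value at index 1: -1
New value at index 1: 44
Delta = 44 - -1 = 45
New sum = old_sum + delta = 38 + (45) = 83

Answer: 83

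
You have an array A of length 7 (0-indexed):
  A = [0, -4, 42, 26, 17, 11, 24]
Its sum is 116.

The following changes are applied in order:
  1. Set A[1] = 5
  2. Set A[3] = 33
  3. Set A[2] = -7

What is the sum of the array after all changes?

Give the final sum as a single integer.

Answer: 83

Derivation:
Initial sum: 116
Change 1: A[1] -4 -> 5, delta = 9, sum = 125
Change 2: A[3] 26 -> 33, delta = 7, sum = 132
Change 3: A[2] 42 -> -7, delta = -49, sum = 83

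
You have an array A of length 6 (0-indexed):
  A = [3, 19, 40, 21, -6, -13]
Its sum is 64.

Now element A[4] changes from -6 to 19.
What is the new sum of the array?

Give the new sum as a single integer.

Answer: 89

Derivation:
Old value at index 4: -6
New value at index 4: 19
Delta = 19 - -6 = 25
New sum = old_sum + delta = 64 + (25) = 89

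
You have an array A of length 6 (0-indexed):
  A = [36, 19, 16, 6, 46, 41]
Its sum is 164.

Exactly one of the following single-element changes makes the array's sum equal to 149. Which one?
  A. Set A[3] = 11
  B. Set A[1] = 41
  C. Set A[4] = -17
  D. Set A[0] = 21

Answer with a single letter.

Answer: D

Derivation:
Option A: A[3] 6->11, delta=5, new_sum=164+(5)=169
Option B: A[1] 19->41, delta=22, new_sum=164+(22)=186
Option C: A[4] 46->-17, delta=-63, new_sum=164+(-63)=101
Option D: A[0] 36->21, delta=-15, new_sum=164+(-15)=149 <-- matches target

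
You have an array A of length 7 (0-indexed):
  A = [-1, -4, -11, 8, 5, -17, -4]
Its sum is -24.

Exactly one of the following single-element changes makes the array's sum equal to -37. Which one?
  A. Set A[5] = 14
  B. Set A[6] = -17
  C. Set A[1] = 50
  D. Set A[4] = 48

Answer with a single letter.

Option A: A[5] -17->14, delta=31, new_sum=-24+(31)=7
Option B: A[6] -4->-17, delta=-13, new_sum=-24+(-13)=-37 <-- matches target
Option C: A[1] -4->50, delta=54, new_sum=-24+(54)=30
Option D: A[4] 5->48, delta=43, new_sum=-24+(43)=19

Answer: B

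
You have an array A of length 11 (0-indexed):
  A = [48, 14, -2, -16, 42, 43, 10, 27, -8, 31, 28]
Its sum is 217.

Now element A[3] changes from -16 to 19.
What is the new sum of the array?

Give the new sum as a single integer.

Answer: 252

Derivation:
Old value at index 3: -16
New value at index 3: 19
Delta = 19 - -16 = 35
New sum = old_sum + delta = 217 + (35) = 252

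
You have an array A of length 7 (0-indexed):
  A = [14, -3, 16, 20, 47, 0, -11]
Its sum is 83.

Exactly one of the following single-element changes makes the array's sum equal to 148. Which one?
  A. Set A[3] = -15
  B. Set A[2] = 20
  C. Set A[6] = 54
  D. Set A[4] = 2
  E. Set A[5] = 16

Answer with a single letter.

Answer: C

Derivation:
Option A: A[3] 20->-15, delta=-35, new_sum=83+(-35)=48
Option B: A[2] 16->20, delta=4, new_sum=83+(4)=87
Option C: A[6] -11->54, delta=65, new_sum=83+(65)=148 <-- matches target
Option D: A[4] 47->2, delta=-45, new_sum=83+(-45)=38
Option E: A[5] 0->16, delta=16, new_sum=83+(16)=99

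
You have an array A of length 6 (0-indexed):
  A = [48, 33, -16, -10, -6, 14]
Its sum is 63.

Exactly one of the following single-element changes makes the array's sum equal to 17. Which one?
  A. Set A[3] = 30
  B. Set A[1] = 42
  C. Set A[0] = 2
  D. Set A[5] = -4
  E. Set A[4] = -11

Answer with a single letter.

Option A: A[3] -10->30, delta=40, new_sum=63+(40)=103
Option B: A[1] 33->42, delta=9, new_sum=63+(9)=72
Option C: A[0] 48->2, delta=-46, new_sum=63+(-46)=17 <-- matches target
Option D: A[5] 14->-4, delta=-18, new_sum=63+(-18)=45
Option E: A[4] -6->-11, delta=-5, new_sum=63+(-5)=58

Answer: C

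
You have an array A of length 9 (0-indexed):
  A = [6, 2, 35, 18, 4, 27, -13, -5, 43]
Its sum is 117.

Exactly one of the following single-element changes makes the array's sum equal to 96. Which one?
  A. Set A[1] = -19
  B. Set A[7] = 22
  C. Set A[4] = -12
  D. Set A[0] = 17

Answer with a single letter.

Answer: A

Derivation:
Option A: A[1] 2->-19, delta=-21, new_sum=117+(-21)=96 <-- matches target
Option B: A[7] -5->22, delta=27, new_sum=117+(27)=144
Option C: A[4] 4->-12, delta=-16, new_sum=117+(-16)=101
Option D: A[0] 6->17, delta=11, new_sum=117+(11)=128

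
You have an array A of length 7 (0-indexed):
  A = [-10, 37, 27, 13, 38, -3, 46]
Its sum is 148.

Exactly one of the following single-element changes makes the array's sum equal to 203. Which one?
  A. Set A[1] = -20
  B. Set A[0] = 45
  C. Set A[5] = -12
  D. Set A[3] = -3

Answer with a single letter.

Answer: B

Derivation:
Option A: A[1] 37->-20, delta=-57, new_sum=148+(-57)=91
Option B: A[0] -10->45, delta=55, new_sum=148+(55)=203 <-- matches target
Option C: A[5] -3->-12, delta=-9, new_sum=148+(-9)=139
Option D: A[3] 13->-3, delta=-16, new_sum=148+(-16)=132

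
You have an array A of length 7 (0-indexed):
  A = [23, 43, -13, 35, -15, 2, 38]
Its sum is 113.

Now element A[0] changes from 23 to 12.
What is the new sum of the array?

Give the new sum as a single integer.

Answer: 102

Derivation:
Old value at index 0: 23
New value at index 0: 12
Delta = 12 - 23 = -11
New sum = old_sum + delta = 113 + (-11) = 102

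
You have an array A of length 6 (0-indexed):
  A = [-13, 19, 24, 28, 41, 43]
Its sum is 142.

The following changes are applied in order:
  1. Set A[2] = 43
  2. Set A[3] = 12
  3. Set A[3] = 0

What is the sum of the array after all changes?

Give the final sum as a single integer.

Answer: 133

Derivation:
Initial sum: 142
Change 1: A[2] 24 -> 43, delta = 19, sum = 161
Change 2: A[3] 28 -> 12, delta = -16, sum = 145
Change 3: A[3] 12 -> 0, delta = -12, sum = 133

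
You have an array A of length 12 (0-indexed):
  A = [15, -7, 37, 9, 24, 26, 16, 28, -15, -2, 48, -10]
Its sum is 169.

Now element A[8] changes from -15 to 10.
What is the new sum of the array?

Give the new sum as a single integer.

Old value at index 8: -15
New value at index 8: 10
Delta = 10 - -15 = 25
New sum = old_sum + delta = 169 + (25) = 194

Answer: 194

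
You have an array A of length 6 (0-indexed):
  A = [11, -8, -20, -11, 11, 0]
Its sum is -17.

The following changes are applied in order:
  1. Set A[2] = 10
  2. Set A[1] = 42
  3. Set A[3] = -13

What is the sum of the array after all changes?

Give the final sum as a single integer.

Answer: 61

Derivation:
Initial sum: -17
Change 1: A[2] -20 -> 10, delta = 30, sum = 13
Change 2: A[1] -8 -> 42, delta = 50, sum = 63
Change 3: A[3] -11 -> -13, delta = -2, sum = 61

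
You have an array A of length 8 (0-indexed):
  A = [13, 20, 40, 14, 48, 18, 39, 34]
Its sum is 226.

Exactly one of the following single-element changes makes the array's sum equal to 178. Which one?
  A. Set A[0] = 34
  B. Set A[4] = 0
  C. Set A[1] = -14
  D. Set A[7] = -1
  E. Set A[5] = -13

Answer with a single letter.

Option A: A[0] 13->34, delta=21, new_sum=226+(21)=247
Option B: A[4] 48->0, delta=-48, new_sum=226+(-48)=178 <-- matches target
Option C: A[1] 20->-14, delta=-34, new_sum=226+(-34)=192
Option D: A[7] 34->-1, delta=-35, new_sum=226+(-35)=191
Option E: A[5] 18->-13, delta=-31, new_sum=226+(-31)=195

Answer: B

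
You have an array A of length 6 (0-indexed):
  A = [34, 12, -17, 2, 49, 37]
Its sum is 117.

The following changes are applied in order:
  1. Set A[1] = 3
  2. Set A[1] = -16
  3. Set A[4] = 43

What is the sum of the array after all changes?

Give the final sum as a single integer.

Answer: 83

Derivation:
Initial sum: 117
Change 1: A[1] 12 -> 3, delta = -9, sum = 108
Change 2: A[1] 3 -> -16, delta = -19, sum = 89
Change 3: A[4] 49 -> 43, delta = -6, sum = 83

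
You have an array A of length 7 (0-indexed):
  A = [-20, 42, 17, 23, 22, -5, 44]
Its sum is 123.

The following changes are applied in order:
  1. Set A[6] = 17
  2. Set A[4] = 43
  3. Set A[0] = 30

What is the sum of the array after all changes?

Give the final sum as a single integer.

Initial sum: 123
Change 1: A[6] 44 -> 17, delta = -27, sum = 96
Change 2: A[4] 22 -> 43, delta = 21, sum = 117
Change 3: A[0] -20 -> 30, delta = 50, sum = 167

Answer: 167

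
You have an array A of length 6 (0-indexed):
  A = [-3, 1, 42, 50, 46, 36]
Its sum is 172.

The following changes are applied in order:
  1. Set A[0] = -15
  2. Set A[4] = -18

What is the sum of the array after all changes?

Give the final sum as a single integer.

Answer: 96

Derivation:
Initial sum: 172
Change 1: A[0] -3 -> -15, delta = -12, sum = 160
Change 2: A[4] 46 -> -18, delta = -64, sum = 96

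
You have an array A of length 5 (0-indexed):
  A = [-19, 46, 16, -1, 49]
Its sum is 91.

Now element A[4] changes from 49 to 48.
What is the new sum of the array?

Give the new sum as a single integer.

Old value at index 4: 49
New value at index 4: 48
Delta = 48 - 49 = -1
New sum = old_sum + delta = 91 + (-1) = 90

Answer: 90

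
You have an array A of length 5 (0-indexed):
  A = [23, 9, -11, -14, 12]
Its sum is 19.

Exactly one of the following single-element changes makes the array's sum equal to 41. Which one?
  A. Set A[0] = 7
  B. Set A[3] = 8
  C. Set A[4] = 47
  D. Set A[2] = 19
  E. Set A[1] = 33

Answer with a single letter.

Answer: B

Derivation:
Option A: A[0] 23->7, delta=-16, new_sum=19+(-16)=3
Option B: A[3] -14->8, delta=22, new_sum=19+(22)=41 <-- matches target
Option C: A[4] 12->47, delta=35, new_sum=19+(35)=54
Option D: A[2] -11->19, delta=30, new_sum=19+(30)=49
Option E: A[1] 9->33, delta=24, new_sum=19+(24)=43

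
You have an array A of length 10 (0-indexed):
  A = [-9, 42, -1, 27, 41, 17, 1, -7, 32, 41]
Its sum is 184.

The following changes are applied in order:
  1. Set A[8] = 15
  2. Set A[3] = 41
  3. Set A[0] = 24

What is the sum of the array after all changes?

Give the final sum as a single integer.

Initial sum: 184
Change 1: A[8] 32 -> 15, delta = -17, sum = 167
Change 2: A[3] 27 -> 41, delta = 14, sum = 181
Change 3: A[0] -9 -> 24, delta = 33, sum = 214

Answer: 214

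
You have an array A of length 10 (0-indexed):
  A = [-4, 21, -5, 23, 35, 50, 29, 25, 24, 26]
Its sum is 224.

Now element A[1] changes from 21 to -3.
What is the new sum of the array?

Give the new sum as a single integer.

Answer: 200

Derivation:
Old value at index 1: 21
New value at index 1: -3
Delta = -3 - 21 = -24
New sum = old_sum + delta = 224 + (-24) = 200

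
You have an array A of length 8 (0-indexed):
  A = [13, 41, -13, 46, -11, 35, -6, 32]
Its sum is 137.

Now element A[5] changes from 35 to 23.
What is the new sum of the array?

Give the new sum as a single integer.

Answer: 125

Derivation:
Old value at index 5: 35
New value at index 5: 23
Delta = 23 - 35 = -12
New sum = old_sum + delta = 137 + (-12) = 125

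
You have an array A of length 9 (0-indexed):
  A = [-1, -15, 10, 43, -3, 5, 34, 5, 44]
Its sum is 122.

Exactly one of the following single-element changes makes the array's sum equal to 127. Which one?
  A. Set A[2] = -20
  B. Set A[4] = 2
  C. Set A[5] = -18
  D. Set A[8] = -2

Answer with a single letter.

Answer: B

Derivation:
Option A: A[2] 10->-20, delta=-30, new_sum=122+(-30)=92
Option B: A[4] -3->2, delta=5, new_sum=122+(5)=127 <-- matches target
Option C: A[5] 5->-18, delta=-23, new_sum=122+(-23)=99
Option D: A[8] 44->-2, delta=-46, new_sum=122+(-46)=76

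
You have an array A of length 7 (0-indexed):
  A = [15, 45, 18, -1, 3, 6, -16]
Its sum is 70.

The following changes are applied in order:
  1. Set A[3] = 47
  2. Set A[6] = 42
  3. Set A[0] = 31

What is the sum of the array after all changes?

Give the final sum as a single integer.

Answer: 192

Derivation:
Initial sum: 70
Change 1: A[3] -1 -> 47, delta = 48, sum = 118
Change 2: A[6] -16 -> 42, delta = 58, sum = 176
Change 3: A[0] 15 -> 31, delta = 16, sum = 192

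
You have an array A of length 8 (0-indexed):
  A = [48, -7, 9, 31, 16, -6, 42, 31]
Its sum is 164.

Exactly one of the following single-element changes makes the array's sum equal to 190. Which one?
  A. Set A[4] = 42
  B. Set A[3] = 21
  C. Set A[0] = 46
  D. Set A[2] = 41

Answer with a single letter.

Answer: A

Derivation:
Option A: A[4] 16->42, delta=26, new_sum=164+(26)=190 <-- matches target
Option B: A[3] 31->21, delta=-10, new_sum=164+(-10)=154
Option C: A[0] 48->46, delta=-2, new_sum=164+(-2)=162
Option D: A[2] 9->41, delta=32, new_sum=164+(32)=196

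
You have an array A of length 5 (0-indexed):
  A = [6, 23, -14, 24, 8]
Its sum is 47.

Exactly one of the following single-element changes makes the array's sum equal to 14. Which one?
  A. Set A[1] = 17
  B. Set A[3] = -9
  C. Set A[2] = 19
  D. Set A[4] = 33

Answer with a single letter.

Option A: A[1] 23->17, delta=-6, new_sum=47+(-6)=41
Option B: A[3] 24->-9, delta=-33, new_sum=47+(-33)=14 <-- matches target
Option C: A[2] -14->19, delta=33, new_sum=47+(33)=80
Option D: A[4] 8->33, delta=25, new_sum=47+(25)=72

Answer: B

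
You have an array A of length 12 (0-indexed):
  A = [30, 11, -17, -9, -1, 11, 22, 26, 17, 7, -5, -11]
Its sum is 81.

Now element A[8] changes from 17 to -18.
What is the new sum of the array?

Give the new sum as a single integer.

Answer: 46

Derivation:
Old value at index 8: 17
New value at index 8: -18
Delta = -18 - 17 = -35
New sum = old_sum + delta = 81 + (-35) = 46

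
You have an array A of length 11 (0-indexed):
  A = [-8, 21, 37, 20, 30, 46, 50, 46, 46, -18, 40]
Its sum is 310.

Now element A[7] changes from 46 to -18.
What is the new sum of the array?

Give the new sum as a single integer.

Answer: 246

Derivation:
Old value at index 7: 46
New value at index 7: -18
Delta = -18 - 46 = -64
New sum = old_sum + delta = 310 + (-64) = 246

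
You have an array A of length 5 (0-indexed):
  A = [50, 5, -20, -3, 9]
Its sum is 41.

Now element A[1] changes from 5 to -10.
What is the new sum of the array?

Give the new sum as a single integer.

Old value at index 1: 5
New value at index 1: -10
Delta = -10 - 5 = -15
New sum = old_sum + delta = 41 + (-15) = 26

Answer: 26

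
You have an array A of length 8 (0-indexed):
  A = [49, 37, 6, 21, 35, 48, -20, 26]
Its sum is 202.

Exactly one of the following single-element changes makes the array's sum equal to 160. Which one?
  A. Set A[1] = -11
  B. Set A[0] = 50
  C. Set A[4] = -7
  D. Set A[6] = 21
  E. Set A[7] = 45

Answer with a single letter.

Answer: C

Derivation:
Option A: A[1] 37->-11, delta=-48, new_sum=202+(-48)=154
Option B: A[0] 49->50, delta=1, new_sum=202+(1)=203
Option C: A[4] 35->-7, delta=-42, new_sum=202+(-42)=160 <-- matches target
Option D: A[6] -20->21, delta=41, new_sum=202+(41)=243
Option E: A[7] 26->45, delta=19, new_sum=202+(19)=221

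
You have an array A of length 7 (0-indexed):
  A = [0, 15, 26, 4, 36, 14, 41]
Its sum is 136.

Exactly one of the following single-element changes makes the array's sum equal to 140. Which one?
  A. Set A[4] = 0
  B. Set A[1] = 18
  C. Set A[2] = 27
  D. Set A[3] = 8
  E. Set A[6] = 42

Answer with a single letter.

Answer: D

Derivation:
Option A: A[4] 36->0, delta=-36, new_sum=136+(-36)=100
Option B: A[1] 15->18, delta=3, new_sum=136+(3)=139
Option C: A[2] 26->27, delta=1, new_sum=136+(1)=137
Option D: A[3] 4->8, delta=4, new_sum=136+(4)=140 <-- matches target
Option E: A[6] 41->42, delta=1, new_sum=136+(1)=137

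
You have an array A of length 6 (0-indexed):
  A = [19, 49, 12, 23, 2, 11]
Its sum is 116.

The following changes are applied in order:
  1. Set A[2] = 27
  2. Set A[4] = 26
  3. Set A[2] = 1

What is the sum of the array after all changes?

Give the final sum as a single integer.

Answer: 129

Derivation:
Initial sum: 116
Change 1: A[2] 12 -> 27, delta = 15, sum = 131
Change 2: A[4] 2 -> 26, delta = 24, sum = 155
Change 3: A[2] 27 -> 1, delta = -26, sum = 129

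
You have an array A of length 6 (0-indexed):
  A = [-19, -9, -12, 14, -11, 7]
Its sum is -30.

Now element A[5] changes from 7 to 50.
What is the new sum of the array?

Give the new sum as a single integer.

Old value at index 5: 7
New value at index 5: 50
Delta = 50 - 7 = 43
New sum = old_sum + delta = -30 + (43) = 13

Answer: 13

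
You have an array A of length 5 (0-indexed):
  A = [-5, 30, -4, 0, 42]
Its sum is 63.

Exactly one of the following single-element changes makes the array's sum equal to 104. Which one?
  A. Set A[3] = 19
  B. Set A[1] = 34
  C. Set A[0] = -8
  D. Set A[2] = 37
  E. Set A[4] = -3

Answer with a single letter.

Answer: D

Derivation:
Option A: A[3] 0->19, delta=19, new_sum=63+(19)=82
Option B: A[1] 30->34, delta=4, new_sum=63+(4)=67
Option C: A[0] -5->-8, delta=-3, new_sum=63+(-3)=60
Option D: A[2] -4->37, delta=41, new_sum=63+(41)=104 <-- matches target
Option E: A[4] 42->-3, delta=-45, new_sum=63+(-45)=18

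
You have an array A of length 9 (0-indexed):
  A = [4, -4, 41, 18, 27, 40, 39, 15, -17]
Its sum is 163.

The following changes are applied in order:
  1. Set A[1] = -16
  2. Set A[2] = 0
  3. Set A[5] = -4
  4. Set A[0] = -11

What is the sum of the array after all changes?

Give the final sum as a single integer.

Initial sum: 163
Change 1: A[1] -4 -> -16, delta = -12, sum = 151
Change 2: A[2] 41 -> 0, delta = -41, sum = 110
Change 3: A[5] 40 -> -4, delta = -44, sum = 66
Change 4: A[0] 4 -> -11, delta = -15, sum = 51

Answer: 51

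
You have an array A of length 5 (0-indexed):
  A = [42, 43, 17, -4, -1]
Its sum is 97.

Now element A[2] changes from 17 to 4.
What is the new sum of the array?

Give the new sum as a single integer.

Old value at index 2: 17
New value at index 2: 4
Delta = 4 - 17 = -13
New sum = old_sum + delta = 97 + (-13) = 84

Answer: 84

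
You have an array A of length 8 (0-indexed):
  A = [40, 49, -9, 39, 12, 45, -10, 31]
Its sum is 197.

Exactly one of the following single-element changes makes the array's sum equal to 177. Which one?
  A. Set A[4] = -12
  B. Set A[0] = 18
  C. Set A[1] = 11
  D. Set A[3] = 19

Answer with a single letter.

Option A: A[4] 12->-12, delta=-24, new_sum=197+(-24)=173
Option B: A[0] 40->18, delta=-22, new_sum=197+(-22)=175
Option C: A[1] 49->11, delta=-38, new_sum=197+(-38)=159
Option D: A[3] 39->19, delta=-20, new_sum=197+(-20)=177 <-- matches target

Answer: D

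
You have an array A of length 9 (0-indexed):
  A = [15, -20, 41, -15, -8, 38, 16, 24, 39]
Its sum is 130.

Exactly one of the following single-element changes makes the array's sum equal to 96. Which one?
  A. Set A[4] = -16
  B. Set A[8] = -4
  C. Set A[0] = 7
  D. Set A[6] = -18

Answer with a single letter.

Option A: A[4] -8->-16, delta=-8, new_sum=130+(-8)=122
Option B: A[8] 39->-4, delta=-43, new_sum=130+(-43)=87
Option C: A[0] 15->7, delta=-8, new_sum=130+(-8)=122
Option D: A[6] 16->-18, delta=-34, new_sum=130+(-34)=96 <-- matches target

Answer: D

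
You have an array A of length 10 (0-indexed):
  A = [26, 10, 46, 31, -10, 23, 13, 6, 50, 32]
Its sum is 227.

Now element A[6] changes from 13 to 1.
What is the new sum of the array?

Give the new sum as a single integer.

Old value at index 6: 13
New value at index 6: 1
Delta = 1 - 13 = -12
New sum = old_sum + delta = 227 + (-12) = 215

Answer: 215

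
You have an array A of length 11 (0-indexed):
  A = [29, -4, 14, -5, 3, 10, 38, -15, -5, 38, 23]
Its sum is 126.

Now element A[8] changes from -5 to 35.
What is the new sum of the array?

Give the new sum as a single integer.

Answer: 166

Derivation:
Old value at index 8: -5
New value at index 8: 35
Delta = 35 - -5 = 40
New sum = old_sum + delta = 126 + (40) = 166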